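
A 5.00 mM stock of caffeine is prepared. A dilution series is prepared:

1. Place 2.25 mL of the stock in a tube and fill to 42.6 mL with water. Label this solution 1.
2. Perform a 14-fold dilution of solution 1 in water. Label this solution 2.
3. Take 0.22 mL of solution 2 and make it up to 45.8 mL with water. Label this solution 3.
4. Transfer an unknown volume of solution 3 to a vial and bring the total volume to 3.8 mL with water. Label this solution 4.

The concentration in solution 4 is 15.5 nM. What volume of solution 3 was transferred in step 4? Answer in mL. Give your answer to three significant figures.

Step 1: 2.25 mL brought to 42.6 mL → factor 42.6/2.25 = 18.933
Step 2: 14-fold → factor 14
Step 3: 0.22 mL brought to 45.8 mL → factor 45.8/0.22 = 208.18
Step 4: v brought to 3.8 mL → factor = 3.8 mL/v
Product of known-step factors = 55182
Overall factor = 5.00 mM / (15.5 nM) = 3.2258 × 10^5
Step-4 factor = 3.2258 × 10^5 / 55182 = 5.8458
v = 3.8 mL / 5.8458 = 0.650 mL

0.650 mL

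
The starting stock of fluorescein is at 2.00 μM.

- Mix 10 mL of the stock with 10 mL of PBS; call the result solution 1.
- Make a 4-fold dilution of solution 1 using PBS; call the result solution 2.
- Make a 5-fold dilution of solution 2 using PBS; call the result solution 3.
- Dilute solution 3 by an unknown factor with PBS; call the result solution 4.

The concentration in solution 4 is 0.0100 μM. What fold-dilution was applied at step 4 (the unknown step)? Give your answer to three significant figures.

5.00-fold

Step 1: 10 mL + 10 mL = 20 mL total → factor 20/10 = 2
Step 2: 4-fold → factor 4
Step 3: 5-fold → factor 5
Step 4: unknown factor x
Product of known-step factors = 40
Overall factor = 2.00 μM / (0.0100 μM) = 200
x = 200 / 40 = 5.00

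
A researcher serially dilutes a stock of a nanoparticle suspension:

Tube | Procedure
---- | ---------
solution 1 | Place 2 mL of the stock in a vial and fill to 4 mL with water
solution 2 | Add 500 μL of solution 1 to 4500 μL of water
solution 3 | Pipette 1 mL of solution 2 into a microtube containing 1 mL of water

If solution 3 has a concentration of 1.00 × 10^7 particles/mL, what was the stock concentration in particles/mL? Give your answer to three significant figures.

4.00 × 10^8 particles/mL

Step 1: 2 mL brought to 4 mL → factor 4/2 = 2
Step 2: 500 μL + 4500 μL = 5000 μL total → factor 5000/500 = 10
Step 3: 1 mL + 1 mL = 2 mL total → factor 2/1 = 2
Overall dilution factor = 2 × 10 × 2 = 40
Stock = 1.00 × 10^7 particles/mL × 40 = 4.00 × 10^8 particles/mL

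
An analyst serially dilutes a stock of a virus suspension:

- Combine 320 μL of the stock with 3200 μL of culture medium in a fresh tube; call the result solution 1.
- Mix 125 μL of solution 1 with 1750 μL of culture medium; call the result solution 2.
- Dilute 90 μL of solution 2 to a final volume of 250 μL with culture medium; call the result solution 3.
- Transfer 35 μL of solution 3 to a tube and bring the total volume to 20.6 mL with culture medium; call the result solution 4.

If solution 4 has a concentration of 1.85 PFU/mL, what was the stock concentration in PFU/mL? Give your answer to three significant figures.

4.99 × 10^5 PFU/mL

Step 1: 320 μL + 3200 μL = 3520 μL total → factor 3520/320 = 11
Step 2: 125 μL + 1750 μL = 1875 μL total → factor 1875/125 = 15
Step 3: 90 μL brought to 250 μL → factor 250/90 = 2.7778
Step 4: 35 μL brought to 20.6 mL → factor 20600/35 = 588.57
Overall dilution factor = 11 × 15 × 2.7778 × 588.57 = 2.6976 × 10^5
Stock = 1.85 PFU/mL × 2.6976 × 10^5 = 4.99 × 10^5 PFU/mL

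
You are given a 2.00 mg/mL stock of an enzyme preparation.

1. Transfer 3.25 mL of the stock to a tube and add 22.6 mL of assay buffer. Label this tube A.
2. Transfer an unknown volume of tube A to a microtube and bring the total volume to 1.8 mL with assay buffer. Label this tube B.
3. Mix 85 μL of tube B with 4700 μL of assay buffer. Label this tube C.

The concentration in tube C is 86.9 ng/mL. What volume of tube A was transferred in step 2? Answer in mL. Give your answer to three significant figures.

Step 1: 3.25 mL + 22.6 mL = 25.85 mL total → factor 25.85/3.25 = 7.9538
Step 2: v brought to 1.8 mL → factor = 1.8 mL/v
Step 3: 85 μL + 4700 μL = 4785 μL total → factor 4785/85 = 56.294
Product of known-step factors = 447.75
Overall factor = 2.00 mg/mL / (86.9 ng/mL) = 23015
Step-2 factor = 23015 / 447.75 = 51.401
v = 1.8 mL / 51.401 = 0.0350 mL

0.0350 mL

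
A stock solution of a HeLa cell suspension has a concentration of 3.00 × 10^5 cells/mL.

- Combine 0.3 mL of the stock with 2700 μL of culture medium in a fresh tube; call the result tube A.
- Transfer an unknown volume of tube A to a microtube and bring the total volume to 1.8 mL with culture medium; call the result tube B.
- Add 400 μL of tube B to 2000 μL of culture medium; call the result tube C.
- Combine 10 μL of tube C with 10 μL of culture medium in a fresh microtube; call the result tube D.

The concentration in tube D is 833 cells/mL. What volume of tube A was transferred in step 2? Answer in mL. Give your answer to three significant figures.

Step 1: 0.3 mL + 2700 μL = 3 mL total → factor 3/0.3 = 10
Step 2: v brought to 1.8 mL → factor = 1.8 mL/v
Step 3: 400 μL + 2000 μL = 2400 μL total → factor 2400/400 = 6
Step 4: 10 μL + 10 μL = 20 μL total → factor 20/10 = 2
Product of known-step factors = 120
Overall factor = 3.00 × 10^5 cells/mL / (833 cells/mL) = 360.14
Step-2 factor = 360.14 / 120 = 3.0012
v = 1.8 mL / 3.0012 = 0.600 mL

0.600 mL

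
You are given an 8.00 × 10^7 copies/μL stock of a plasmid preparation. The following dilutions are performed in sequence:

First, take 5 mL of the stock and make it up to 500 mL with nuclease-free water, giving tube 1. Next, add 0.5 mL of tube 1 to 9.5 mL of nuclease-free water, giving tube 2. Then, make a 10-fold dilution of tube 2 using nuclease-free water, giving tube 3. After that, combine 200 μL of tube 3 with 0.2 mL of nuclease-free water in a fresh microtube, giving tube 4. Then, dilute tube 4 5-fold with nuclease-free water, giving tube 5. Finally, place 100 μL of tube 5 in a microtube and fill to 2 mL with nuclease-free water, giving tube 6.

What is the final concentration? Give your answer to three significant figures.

20.0 copies/μL

Step 1: 5 mL brought to 500 mL → factor 500/5 = 100
Step 2: 0.5 mL + 9.5 mL = 10 mL total → factor 10/0.5 = 20
Step 3: 10-fold → factor 10
Step 4: 200 μL + 0.2 mL = 400 μL total → factor 400/200 = 2
Step 5: 5-fold → factor 5
Step 6: 100 μL brought to 2 mL → factor 2000/100 = 20
Overall dilution factor = 100 × 20 × 10 × 2 × 5 × 20 = 4 × 10^6
Final = 8.00 × 10^7 copies/μL / 4 × 10^6 = 20.0 copies/μL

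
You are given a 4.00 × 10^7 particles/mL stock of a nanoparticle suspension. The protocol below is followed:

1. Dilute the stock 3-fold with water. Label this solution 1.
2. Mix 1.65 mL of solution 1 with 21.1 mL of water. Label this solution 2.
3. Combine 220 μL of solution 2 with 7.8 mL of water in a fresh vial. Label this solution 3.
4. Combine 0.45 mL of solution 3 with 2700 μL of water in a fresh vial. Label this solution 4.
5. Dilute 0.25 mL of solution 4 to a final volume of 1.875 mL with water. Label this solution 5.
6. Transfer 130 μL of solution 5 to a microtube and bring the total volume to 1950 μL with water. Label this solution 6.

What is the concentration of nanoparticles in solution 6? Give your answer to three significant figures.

Step 1: 3-fold → factor 3
Step 2: 1.65 mL + 21.1 mL = 22.75 mL total → factor 22.75/1.65 = 13.788
Step 3: 220 μL + 7.8 mL = 8020 μL total → factor 8020/220 = 36.455
Step 4: 0.45 mL + 2700 μL = 3.15 mL total → factor 3.15/0.45 = 7
Step 5: 0.25 mL brought to 1.875 mL → factor 1.875/0.25 = 7.5
Step 6: 130 μL brought to 1950 μL → factor 1950/130 = 15
Overall dilution factor = 3 × 13.788 × 36.455 × 7 × 7.5 × 15 = 1.1875 × 10^6
Final = 4.00 × 10^7 particles/mL / 1.1875 × 10^6 = 33.7 particles/mL

33.7 particles/mL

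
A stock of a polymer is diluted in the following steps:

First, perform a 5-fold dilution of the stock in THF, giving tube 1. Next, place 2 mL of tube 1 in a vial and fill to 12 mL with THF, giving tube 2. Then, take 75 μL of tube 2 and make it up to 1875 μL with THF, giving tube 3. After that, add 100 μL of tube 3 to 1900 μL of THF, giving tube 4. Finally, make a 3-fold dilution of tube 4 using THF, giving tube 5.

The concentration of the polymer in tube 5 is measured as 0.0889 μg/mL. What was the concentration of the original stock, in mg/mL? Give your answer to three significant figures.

Step 1: 5-fold → factor 5
Step 2: 2 mL brought to 12 mL → factor 12/2 = 6
Step 3: 75 μL brought to 1875 μL → factor 1875/75 = 25
Step 4: 100 μL + 1900 μL = 2000 μL total → factor 2000/100 = 20
Step 5: 3-fold → factor 3
Overall dilution factor = 5 × 6 × 25 × 20 × 3 = 45000
Stock = 0.0889 μg/mL × 45000 = 4000 μg/mL = 4.00 mg/mL

4.00 mg/mL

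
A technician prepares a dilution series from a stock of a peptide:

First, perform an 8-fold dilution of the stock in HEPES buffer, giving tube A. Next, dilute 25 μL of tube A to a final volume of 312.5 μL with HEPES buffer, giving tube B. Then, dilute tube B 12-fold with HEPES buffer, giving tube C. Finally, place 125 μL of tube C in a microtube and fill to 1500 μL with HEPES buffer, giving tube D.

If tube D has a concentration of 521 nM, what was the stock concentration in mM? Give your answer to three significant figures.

7.50 mM

Step 1: 8-fold → factor 8
Step 2: 25 μL brought to 312.5 μL → factor 312.5/25 = 12.5
Step 3: 12-fold → factor 12
Step 4: 125 μL brought to 1500 μL → factor 1500/125 = 12
Overall dilution factor = 8 × 12.5 × 12 × 12 = 14400
Stock = 521 nM × 14400 = 7.502 × 10^6 nM = 7.50 mM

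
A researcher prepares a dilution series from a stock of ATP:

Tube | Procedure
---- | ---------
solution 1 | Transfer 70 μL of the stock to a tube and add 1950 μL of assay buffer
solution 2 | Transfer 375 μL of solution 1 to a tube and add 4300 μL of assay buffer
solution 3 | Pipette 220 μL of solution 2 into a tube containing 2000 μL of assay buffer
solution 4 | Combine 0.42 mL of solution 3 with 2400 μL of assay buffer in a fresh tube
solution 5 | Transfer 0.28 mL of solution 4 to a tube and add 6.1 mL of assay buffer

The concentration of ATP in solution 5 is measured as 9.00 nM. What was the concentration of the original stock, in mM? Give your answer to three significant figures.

Step 1: 70 μL + 1950 μL = 2020 μL total → factor 2020/70 = 28.857
Step 2: 375 μL + 4300 μL = 4675 μL total → factor 4675/375 = 12.467
Step 3: 220 μL + 2000 μL = 2220 μL total → factor 2220/220 = 10.091
Step 4: 0.42 mL + 2400 μL = 2.82 mL total → factor 2.82/0.42 = 6.7143
Step 5: 0.28 mL + 6.1 mL = 6.38 mL total → factor 6.38/0.28 = 22.786
Overall dilution factor = 28.857 × 12.467 × 10.091 × 6.7143 × 22.786 = 5.5539 × 10^5
Stock = 9.00 nM × 5.5539 × 10^5 = 4.998 × 10^6 nM = 5.00 mM

5.00 mM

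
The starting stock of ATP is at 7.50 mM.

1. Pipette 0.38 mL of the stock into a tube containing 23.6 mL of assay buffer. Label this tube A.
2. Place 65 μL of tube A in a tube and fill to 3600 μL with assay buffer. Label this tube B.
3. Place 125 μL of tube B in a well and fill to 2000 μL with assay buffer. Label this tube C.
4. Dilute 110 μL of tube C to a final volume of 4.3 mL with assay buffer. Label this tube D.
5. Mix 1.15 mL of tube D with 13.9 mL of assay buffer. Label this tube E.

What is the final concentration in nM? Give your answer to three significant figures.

Step 1: 0.38 mL + 23.6 mL = 23.98 mL total → factor 23.98/0.38 = 63.105
Step 2: 65 μL brought to 3600 μL → factor 3600/65 = 55.385
Step 3: 125 μL brought to 2000 μL → factor 2000/125 = 16
Step 4: 110 μL brought to 4.3 mL → factor 4300/110 = 39.091
Step 5: 1.15 mL + 13.9 mL = 15.05 mL total → factor 15.05/1.15 = 13.087
Overall dilution factor = 63.105 × 55.385 × 16 × 39.091 × 13.087 = 2.8608 × 10^7
Final = 7.50 mM / 2.8608 × 10^7 = 2.622 × 10^-7 mM = 0.262 nM

0.262 nM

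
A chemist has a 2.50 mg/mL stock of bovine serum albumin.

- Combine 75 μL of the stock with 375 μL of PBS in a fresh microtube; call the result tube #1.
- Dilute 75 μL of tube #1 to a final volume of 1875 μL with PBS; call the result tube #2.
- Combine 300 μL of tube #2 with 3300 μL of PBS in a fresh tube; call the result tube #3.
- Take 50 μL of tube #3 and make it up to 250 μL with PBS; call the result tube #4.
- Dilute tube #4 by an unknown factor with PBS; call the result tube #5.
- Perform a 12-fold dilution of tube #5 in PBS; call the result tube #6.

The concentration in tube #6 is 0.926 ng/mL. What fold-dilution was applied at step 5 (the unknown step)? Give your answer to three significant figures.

25.0-fold

Step 1: 75 μL + 375 μL = 450 μL total → factor 450/75 = 6
Step 2: 75 μL brought to 1875 μL → factor 1875/75 = 25
Step 3: 300 μL + 3300 μL = 3600 μL total → factor 3600/300 = 12
Step 4: 50 μL brought to 250 μL → factor 250/50 = 5
Step 5: unknown factor x
Step 6: 12-fold → factor 12
Product of known-step factors = 1.08 × 10^5
Overall factor = 2.50 mg/mL / (0.926 ng/mL) = 2.6998 × 10^6
x = 2.6998 × 10^6 / 1.08 × 10^5 = 25.0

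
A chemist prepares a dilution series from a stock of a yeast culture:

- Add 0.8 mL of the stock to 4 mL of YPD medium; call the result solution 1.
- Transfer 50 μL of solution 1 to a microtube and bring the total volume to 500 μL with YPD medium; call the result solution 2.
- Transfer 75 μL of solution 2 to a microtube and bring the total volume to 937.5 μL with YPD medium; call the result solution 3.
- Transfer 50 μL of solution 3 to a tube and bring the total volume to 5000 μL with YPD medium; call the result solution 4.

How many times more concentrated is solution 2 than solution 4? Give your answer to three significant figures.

Step 1: 0.8 mL + 4 mL = 4.8 mL total → factor 4.8/0.8 = 6
Step 2: 50 μL brought to 500 μL → factor 500/50 = 10
Step 3: 75 μL brought to 937.5 μL → factor 937.5/75 = 12.5
Step 4: 50 μL brought to 5000 μL → factor 5000/50 = 100
Dilution factor to solution 2 = 60; to solution 4 = 75000
[solution 2]/[solution 4] = (factor to solution 4)/(factor to solution 2) = 75000/60 = 1.25 × 10^3

1.25 × 10^3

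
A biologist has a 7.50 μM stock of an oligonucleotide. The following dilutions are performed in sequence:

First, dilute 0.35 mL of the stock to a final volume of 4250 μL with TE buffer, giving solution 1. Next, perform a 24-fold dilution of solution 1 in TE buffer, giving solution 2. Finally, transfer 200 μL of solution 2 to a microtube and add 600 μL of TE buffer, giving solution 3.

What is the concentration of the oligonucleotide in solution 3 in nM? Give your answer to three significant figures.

6.43 nM

Step 1: 0.35 mL brought to 4250 μL → factor 4.25/0.35 = 12.143
Step 2: 24-fold → factor 24
Step 3: 200 μL + 600 μL = 800 μL total → factor 800/200 = 4
Overall dilution factor = 12.143 × 24 × 4 = 1165.7
Final = 7.50 μM / 1165.7 = 0.006434 μM = 6.43 nM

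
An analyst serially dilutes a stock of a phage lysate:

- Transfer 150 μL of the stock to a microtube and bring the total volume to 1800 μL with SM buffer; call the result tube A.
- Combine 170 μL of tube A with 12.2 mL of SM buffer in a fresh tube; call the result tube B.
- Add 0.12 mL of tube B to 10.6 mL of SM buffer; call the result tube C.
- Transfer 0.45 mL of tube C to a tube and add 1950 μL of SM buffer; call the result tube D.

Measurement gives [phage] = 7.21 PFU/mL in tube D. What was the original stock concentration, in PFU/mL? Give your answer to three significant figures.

Step 1: 150 μL brought to 1800 μL → factor 1800/150 = 12
Step 2: 170 μL + 12.2 mL = 12370 μL total → factor 12370/170 = 72.765
Step 3: 0.12 mL + 10.6 mL = 10.72 mL total → factor 10.72/0.12 = 89.333
Step 4: 0.45 mL + 1950 μL = 2.4 mL total → factor 2.4/0.45 = 5.3333
Overall dilution factor = 12 × 72.765 × 89.333 × 5.3333 = 4.1602 × 10^5
Stock = 7.21 PFU/mL × 4.1602 × 10^5 = 3.00 × 10^6 PFU/mL

3.00 × 10^6 PFU/mL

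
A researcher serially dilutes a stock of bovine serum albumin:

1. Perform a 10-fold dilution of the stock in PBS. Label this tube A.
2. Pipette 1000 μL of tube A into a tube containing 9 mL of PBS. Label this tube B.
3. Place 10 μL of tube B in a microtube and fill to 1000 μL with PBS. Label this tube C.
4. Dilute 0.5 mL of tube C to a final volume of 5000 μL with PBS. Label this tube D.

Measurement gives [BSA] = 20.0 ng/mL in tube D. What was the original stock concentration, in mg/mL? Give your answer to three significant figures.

Step 1: 10-fold → factor 10
Step 2: 1000 μL + 9 mL = 10000 μL total → factor 10000/1000 = 10
Step 3: 10 μL brought to 1000 μL → factor 1000/10 = 100
Step 4: 0.5 mL brought to 5000 μL → factor 5/0.5 = 10
Overall dilution factor = 10 × 10 × 100 × 10 = 1 × 10^5
Stock = 20.0 ng/mL × 1 × 10^5 = 2.000 × 10^6 ng/mL = 2.00 mg/mL

2.00 mg/mL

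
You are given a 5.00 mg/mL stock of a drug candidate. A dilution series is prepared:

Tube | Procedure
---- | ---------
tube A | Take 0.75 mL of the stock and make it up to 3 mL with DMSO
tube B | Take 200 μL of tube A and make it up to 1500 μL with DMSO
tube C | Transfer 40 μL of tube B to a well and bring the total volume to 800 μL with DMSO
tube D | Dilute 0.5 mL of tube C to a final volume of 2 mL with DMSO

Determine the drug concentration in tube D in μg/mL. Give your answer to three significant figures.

Step 1: 0.75 mL brought to 3 mL → factor 3/0.75 = 4
Step 2: 200 μL brought to 1500 μL → factor 1500/200 = 7.5
Step 3: 40 μL brought to 800 μL → factor 800/40 = 20
Step 4: 0.5 mL brought to 2 mL → factor 2/0.5 = 4
Overall dilution factor = 4 × 7.5 × 20 × 4 = 2400
Final = 5.00 mg/mL / 2400 = 0.002083 mg/mL = 2.08 μg/mL

2.08 μg/mL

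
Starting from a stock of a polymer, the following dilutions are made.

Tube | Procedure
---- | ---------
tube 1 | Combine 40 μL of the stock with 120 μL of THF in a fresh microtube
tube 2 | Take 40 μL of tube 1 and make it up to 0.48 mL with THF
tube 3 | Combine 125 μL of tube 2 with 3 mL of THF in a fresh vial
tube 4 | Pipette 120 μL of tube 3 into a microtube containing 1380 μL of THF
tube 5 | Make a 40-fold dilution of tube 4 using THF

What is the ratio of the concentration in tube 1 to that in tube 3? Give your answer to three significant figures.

Step 1: 40 μL + 120 μL = 160 μL total → factor 160/40 = 4
Step 2: 40 μL brought to 0.48 mL → factor 480/40 = 12
Step 3: 125 μL + 3 mL = 3125 μL total → factor 3125/125 = 25
Dilution factor to tube 1 = 4; to tube 3 = 1200
[tube 1]/[tube 3] = (factor to tube 3)/(factor to tube 1) = 1200/4 = 300

300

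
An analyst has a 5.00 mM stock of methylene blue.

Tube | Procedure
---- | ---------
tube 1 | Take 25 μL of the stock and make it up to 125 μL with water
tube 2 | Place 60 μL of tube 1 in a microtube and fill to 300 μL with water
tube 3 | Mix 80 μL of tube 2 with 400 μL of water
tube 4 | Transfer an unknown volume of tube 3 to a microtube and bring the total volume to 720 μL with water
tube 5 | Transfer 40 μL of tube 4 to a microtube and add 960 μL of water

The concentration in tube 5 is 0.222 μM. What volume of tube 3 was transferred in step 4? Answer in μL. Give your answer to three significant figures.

Step 1: 25 μL brought to 125 μL → factor 125/25 = 5
Step 2: 60 μL brought to 300 μL → factor 300/60 = 5
Step 3: 80 μL + 400 μL = 480 μL total → factor 480/80 = 6
Step 4: v brought to 720 μL → factor = 720 μL/v
Step 5: 40 μL + 960 μL = 1000 μL total → factor 1000/40 = 25
Product of known-step factors = 3750
Overall factor = 5.00 mM / (0.222 μM) = 22523
Step-4 factor = 22523 / 3750 = 6.006
v = 720 μL / 6.006 = 120 μL

120 μL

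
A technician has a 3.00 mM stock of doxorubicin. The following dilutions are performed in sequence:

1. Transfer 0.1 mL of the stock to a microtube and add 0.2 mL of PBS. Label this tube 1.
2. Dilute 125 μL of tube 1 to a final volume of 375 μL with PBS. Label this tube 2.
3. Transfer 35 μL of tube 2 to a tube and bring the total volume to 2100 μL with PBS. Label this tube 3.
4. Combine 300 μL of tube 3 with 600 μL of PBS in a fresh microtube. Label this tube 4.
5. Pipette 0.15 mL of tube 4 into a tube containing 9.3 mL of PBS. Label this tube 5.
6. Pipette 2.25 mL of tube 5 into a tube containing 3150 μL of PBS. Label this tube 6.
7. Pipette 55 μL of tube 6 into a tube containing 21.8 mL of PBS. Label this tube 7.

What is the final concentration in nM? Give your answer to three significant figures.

0.0308 nM

Step 1: 0.1 mL + 0.2 mL = 0.3 mL total → factor 0.3/0.1 = 3
Step 2: 125 μL brought to 375 μL → factor 375/125 = 3
Step 3: 35 μL brought to 2100 μL → factor 2100/35 = 60
Step 4: 300 μL + 600 μL = 900 μL total → factor 900/300 = 3
Step 5: 0.15 mL + 9.3 mL = 9.45 mL total → factor 9.45/0.15 = 63
Step 6: 2.25 mL + 3150 μL = 5.4 mL total → factor 5.4/2.25 = 2.4
Step 7: 55 μL + 21.8 mL = 21855 μL total → factor 21855/55 = 397.36
Overall dilution factor = 3 × 3 × 60 × 3 × 63 × 2.4 × 397.36 = 9.7332 × 10^7
Final = 3.00 mM / 9.7332 × 10^7 = 3.082 × 10^-8 mM = 0.0308 nM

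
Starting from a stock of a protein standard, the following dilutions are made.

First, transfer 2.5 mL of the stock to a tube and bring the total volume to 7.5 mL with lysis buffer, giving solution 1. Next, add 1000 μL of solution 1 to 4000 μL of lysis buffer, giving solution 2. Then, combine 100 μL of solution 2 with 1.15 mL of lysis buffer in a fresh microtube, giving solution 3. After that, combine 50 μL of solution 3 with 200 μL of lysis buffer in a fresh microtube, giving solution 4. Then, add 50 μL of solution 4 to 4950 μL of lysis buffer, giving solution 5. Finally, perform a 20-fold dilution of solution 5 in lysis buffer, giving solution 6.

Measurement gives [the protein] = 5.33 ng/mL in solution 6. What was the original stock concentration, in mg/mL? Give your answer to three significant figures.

Step 1: 2.5 mL brought to 7.5 mL → factor 7.5/2.5 = 3
Step 2: 1000 μL + 4000 μL = 5000 μL total → factor 5000/1000 = 5
Step 3: 100 μL + 1.15 mL = 1250 μL total → factor 1250/100 = 12.5
Step 4: 50 μL + 200 μL = 250 μL total → factor 250/50 = 5
Step 5: 50 μL + 4950 μL = 5000 μL total → factor 5000/50 = 100
Step 6: 20-fold → factor 20
Overall dilution factor = 3 × 5 × 12.5 × 5 × 100 × 20 = 1.875 × 10^6
Stock = 5.33 ng/mL × 1.875 × 10^6 = 9.994 × 10^6 ng/mL = 9.99 mg/mL

9.99 mg/mL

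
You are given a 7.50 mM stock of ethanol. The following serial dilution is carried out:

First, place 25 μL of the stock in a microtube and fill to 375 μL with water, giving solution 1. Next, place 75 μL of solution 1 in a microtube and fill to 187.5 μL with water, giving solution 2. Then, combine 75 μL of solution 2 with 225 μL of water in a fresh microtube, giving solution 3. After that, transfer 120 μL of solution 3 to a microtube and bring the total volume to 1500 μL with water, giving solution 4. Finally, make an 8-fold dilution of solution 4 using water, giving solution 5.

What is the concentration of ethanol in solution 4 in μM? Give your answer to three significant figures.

Step 1: 25 μL brought to 375 μL → factor 375/25 = 15
Step 2: 75 μL brought to 187.5 μL → factor 187.5/75 = 2.5
Step 3: 75 μL + 225 μL = 300 μL total → factor 300/75 = 4
Step 4: 120 μL brought to 1500 μL → factor 1500/120 = 12.5
Dilution factor through solution 4 = 15 × 2.5 × 4 × 12.5 = 1875
[solution 4] = 7.50 mM / 1875 = 0.004000 mM = 4.00 μM

4.00 μM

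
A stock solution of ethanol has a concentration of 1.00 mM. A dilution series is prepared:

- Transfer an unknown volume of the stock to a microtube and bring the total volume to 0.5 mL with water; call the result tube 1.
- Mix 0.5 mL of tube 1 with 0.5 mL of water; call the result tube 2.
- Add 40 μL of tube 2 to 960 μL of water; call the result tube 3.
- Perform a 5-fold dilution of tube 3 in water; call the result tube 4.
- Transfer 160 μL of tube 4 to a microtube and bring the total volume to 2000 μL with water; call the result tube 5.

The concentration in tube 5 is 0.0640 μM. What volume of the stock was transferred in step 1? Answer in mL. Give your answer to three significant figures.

Step 1: v brought to 0.5 mL → factor = 0.5 mL/v
Step 2: 0.5 mL + 0.5 mL = 1 mL total → factor 1/0.5 = 2
Step 3: 40 μL + 960 μL = 1000 μL total → factor 1000/40 = 25
Step 4: 5-fold → factor 5
Step 5: 160 μL brought to 2000 μL → factor 2000/160 = 12.5
Product of known-step factors = 3125
Overall factor = 1.00 mM / (0.0640 μM) = 15625
Step-1 factor = 15625 / 3125 = 5
v = 0.5 mL / 5 = 0.100 mL

0.100 mL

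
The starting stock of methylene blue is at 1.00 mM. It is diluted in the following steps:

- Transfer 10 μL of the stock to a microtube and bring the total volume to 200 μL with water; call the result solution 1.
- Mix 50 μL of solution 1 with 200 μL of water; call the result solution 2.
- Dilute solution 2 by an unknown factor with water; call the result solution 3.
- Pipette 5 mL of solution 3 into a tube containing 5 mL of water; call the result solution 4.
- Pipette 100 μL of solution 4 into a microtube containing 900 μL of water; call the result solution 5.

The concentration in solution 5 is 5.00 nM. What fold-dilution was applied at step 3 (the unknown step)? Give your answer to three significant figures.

Step 1: 10 μL brought to 200 μL → factor 200/10 = 20
Step 2: 50 μL + 200 μL = 250 μL total → factor 250/50 = 5
Step 3: unknown factor x
Step 4: 5 mL + 5 mL = 10 mL total → factor 10/5 = 2
Step 5: 100 μL + 900 μL = 1000 μL total → factor 1000/100 = 10
Product of known-step factors = 2000
Overall factor = 1.00 mM / (5.00 nM) = 2 × 10^5
x = 2 × 10^5 / 2000 = 100

100-fold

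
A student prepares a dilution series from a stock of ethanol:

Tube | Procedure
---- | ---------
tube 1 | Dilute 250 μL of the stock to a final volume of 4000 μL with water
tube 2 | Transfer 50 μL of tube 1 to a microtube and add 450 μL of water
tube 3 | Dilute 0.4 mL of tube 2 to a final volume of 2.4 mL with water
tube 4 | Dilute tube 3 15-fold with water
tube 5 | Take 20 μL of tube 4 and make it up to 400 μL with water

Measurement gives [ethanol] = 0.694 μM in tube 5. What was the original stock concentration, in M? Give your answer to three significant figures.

0.200 M

Step 1: 250 μL brought to 4000 μL → factor 4000/250 = 16
Step 2: 50 μL + 450 μL = 500 μL total → factor 500/50 = 10
Step 3: 0.4 mL brought to 2.4 mL → factor 2.4/0.4 = 6
Step 4: 15-fold → factor 15
Step 5: 20 μL brought to 400 μL → factor 400/20 = 20
Overall dilution factor = 16 × 10 × 6 × 15 × 20 = 2.88 × 10^5
Stock = 0.694 μM × 2.88 × 10^5 = 1.999 × 10^5 μM = 0.200 M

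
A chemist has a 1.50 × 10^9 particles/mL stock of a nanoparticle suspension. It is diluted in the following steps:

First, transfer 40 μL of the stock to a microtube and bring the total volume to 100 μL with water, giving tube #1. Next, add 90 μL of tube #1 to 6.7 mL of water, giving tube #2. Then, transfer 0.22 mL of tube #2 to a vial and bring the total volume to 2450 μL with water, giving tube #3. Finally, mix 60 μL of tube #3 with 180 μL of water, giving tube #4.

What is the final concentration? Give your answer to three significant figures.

1.79 × 10^5 particles/mL

Step 1: 40 μL brought to 100 μL → factor 100/40 = 2.5
Step 2: 90 μL + 6.7 mL = 6790 μL total → factor 6790/90 = 75.444
Step 3: 0.22 mL brought to 2450 μL → factor 2.45/0.22 = 11.136
Step 4: 60 μL + 180 μL = 240 μL total → factor 240/60 = 4
Overall dilution factor = 2.5 × 75.444 × 11.136 × 4 = 8401.8
Final = 1.50 × 10^9 particles/mL / 8401.8 = 1.79 × 10^5 particles/mL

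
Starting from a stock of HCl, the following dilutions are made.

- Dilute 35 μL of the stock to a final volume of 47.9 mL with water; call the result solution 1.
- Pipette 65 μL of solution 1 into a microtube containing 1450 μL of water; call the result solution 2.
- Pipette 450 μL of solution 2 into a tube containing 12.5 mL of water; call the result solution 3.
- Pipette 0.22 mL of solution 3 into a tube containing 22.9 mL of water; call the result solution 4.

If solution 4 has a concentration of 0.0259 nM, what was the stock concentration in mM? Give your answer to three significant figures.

2.50 mM

Step 1: 35 μL brought to 47.9 mL → factor 47900/35 = 1368.6
Step 2: 65 μL + 1450 μL = 1515 μL total → factor 1515/65 = 23.308
Step 3: 450 μL + 12.5 mL = 12950 μL total → factor 12950/450 = 28.778
Step 4: 0.22 mL + 22.9 mL = 23.12 mL total → factor 23.12/0.22 = 105.09
Overall dilution factor = 1368.6 × 23.308 × 28.778 × 105.09 = 9.6469 × 10^7
Stock = 0.0259 nM × 9.6469 × 10^7 = 2.499 × 10^6 nM = 2.50 mM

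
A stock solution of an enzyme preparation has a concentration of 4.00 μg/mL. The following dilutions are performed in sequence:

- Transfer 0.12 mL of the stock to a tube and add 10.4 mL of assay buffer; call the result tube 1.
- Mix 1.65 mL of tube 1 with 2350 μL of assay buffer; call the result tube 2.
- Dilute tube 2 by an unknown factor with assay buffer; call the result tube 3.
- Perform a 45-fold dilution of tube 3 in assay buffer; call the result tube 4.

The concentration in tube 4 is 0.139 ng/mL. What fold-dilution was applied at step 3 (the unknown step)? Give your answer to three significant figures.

3.01-fold

Step 1: 0.12 mL + 10.4 mL = 10.52 mL total → factor 10.52/0.12 = 87.667
Step 2: 1.65 mL + 2350 μL = 4 mL total → factor 4/1.65 = 2.4242
Step 3: unknown factor x
Step 4: 45-fold → factor 45
Product of known-step factors = 9563.6
Overall factor = 4.00 μg/mL / (0.139 ng/mL) = 28777
x = 28777 / 9563.6 = 3.01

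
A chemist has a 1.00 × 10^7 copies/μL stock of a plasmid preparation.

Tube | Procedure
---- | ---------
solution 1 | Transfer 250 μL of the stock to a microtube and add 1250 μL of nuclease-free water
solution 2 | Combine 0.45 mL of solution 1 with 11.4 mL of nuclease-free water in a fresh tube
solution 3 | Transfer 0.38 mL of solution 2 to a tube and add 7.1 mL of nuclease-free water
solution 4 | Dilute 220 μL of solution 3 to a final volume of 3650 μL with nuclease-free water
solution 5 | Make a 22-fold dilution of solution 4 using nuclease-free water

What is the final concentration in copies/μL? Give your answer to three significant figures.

Step 1: 250 μL + 1250 μL = 1500 μL total → factor 1500/250 = 6
Step 2: 0.45 mL + 11.4 mL = 11.85 mL total → factor 11.85/0.45 = 26.333
Step 3: 0.38 mL + 7.1 mL = 7.48 mL total → factor 7.48/0.38 = 19.684
Step 4: 220 μL brought to 3650 μL → factor 3650/220 = 16.591
Step 5: 22-fold → factor 22
Overall dilution factor = 6 × 26.333 × 19.684 × 16.591 × 22 = 1.1352 × 10^6
Final = 1.00 × 10^7 copies/μL / 1.1352 × 10^6 = 8.81 copies/μL

8.81 copies/μL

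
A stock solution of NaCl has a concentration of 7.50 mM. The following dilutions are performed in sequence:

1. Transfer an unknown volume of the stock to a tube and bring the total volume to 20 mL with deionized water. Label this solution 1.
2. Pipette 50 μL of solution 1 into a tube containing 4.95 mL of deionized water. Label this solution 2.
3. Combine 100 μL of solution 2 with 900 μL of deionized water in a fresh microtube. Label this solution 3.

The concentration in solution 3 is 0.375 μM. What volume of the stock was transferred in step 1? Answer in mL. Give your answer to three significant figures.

1.00 mL

Step 1: v brought to 20 mL → factor = 20 mL/v
Step 2: 50 μL + 4.95 mL = 5000 μL total → factor 5000/50 = 100
Step 3: 100 μL + 900 μL = 1000 μL total → factor 1000/100 = 10
Product of known-step factors = 1000
Overall factor = 7.50 mM / (0.375 μM) = 20000
Step-1 factor = 20000 / 1000 = 20
v = 20 mL / 20 = 1.00 mL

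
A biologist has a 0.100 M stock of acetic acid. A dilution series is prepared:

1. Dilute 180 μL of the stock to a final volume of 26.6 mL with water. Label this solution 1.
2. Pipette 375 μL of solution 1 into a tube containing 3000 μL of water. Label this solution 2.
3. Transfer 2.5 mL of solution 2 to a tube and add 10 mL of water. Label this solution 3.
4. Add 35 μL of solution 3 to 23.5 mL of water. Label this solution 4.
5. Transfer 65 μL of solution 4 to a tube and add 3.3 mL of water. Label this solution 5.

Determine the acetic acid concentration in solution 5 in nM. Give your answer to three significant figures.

Step 1: 180 μL brought to 26.6 mL → factor 26600/180 = 147.78
Step 2: 375 μL + 3000 μL = 3375 μL total → factor 3375/375 = 9
Step 3: 2.5 mL + 10 mL = 12.5 mL total → factor 12.5/2.5 = 5
Step 4: 35 μL + 23.5 mL = 23535 μL total → factor 23535/35 = 672.43
Step 5: 65 μL + 3.3 mL = 3365 μL total → factor 3365/65 = 51.769
Overall dilution factor = 147.78 × 9 × 5 × 672.43 × 51.769 = 2.3149 × 10^8
Final = 0.100 M / 2.3149 × 10^8 = 4.320 × 10^-10 M = 0.432 nM

0.432 nM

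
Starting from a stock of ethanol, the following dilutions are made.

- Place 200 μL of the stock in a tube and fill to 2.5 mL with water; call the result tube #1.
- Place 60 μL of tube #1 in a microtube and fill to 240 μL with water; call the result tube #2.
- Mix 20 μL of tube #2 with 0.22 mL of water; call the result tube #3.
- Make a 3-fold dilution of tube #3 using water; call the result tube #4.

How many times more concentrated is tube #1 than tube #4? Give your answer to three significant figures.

Step 1: 200 μL brought to 2.5 mL → factor 2500/200 = 12.5
Step 2: 60 μL brought to 240 μL → factor 240/60 = 4
Step 3: 20 μL + 0.22 mL = 240 μL total → factor 240/20 = 12
Step 4: 3-fold → factor 3
Dilution factor to tube #1 = 12.5; to tube #4 = 1800
[tube #1]/[tube #4] = (factor to tube #4)/(factor to tube #1) = 1800/12.5 = 144

144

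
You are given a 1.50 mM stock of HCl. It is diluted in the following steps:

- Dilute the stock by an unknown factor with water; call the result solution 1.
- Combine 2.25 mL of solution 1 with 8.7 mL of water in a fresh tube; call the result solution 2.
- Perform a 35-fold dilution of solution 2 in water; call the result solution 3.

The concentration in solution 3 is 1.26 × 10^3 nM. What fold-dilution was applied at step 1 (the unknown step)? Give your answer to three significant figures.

Step 1: unknown factor x
Step 2: 2.25 mL + 8.7 mL = 10.95 mL total → factor 10.95/2.25 = 4.8667
Step 3: 35-fold → factor 35
Product of known-step factors = 170.33
Overall factor = 1.50 mM / (1.26 × 10^3 nM) = 1190.5
x = 1190.5 / 170.33 = 6.99

6.99-fold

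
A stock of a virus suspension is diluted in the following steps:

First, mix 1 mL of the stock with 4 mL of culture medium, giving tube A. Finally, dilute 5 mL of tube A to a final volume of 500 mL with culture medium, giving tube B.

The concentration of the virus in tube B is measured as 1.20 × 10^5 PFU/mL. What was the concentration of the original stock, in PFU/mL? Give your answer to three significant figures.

6.00 × 10^7 PFU/mL

Step 1: 1 mL + 4 mL = 5 mL total → factor 5/1 = 5
Step 2: 5 mL brought to 500 mL → factor 500/5 = 100
Overall dilution factor = 5 × 100 = 500
Stock = 1.20 × 10^5 PFU/mL × 500 = 6.00 × 10^7 PFU/mL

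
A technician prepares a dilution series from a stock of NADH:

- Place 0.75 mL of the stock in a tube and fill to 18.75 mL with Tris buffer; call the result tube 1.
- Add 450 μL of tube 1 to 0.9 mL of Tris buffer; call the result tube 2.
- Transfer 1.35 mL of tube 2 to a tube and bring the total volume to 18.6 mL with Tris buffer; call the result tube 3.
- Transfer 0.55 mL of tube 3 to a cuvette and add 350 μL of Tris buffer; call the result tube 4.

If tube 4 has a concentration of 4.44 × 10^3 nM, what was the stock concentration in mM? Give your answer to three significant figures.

Step 1: 0.75 mL brought to 18.75 mL → factor 18.75/0.75 = 25
Step 2: 450 μL + 0.9 mL = 1350 μL total → factor 1350/450 = 3
Step 3: 1.35 mL brought to 18.6 mL → factor 18.6/1.35 = 13.778
Step 4: 0.55 mL + 350 μL = 0.9 mL total → factor 0.9/0.55 = 1.6364
Overall dilution factor = 25 × 3 × 13.778 × 1.6364 = 1690.9
Stock = 4.44 × 10^3 nM × 1690.9 = 7.508 × 10^6 nM = 7.51 mM

7.51 mM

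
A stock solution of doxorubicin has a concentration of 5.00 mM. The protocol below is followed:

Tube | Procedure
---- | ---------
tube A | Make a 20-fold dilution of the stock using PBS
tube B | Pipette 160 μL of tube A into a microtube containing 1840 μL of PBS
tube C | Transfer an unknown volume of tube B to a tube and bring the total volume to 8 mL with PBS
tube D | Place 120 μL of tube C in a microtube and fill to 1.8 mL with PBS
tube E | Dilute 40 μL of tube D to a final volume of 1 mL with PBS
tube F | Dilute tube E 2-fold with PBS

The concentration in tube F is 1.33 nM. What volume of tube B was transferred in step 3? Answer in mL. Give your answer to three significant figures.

Step 1: 20-fold → factor 20
Step 2: 160 μL + 1840 μL = 2000 μL total → factor 2000/160 = 12.5
Step 3: v brought to 8 mL → factor = 8 mL/v
Step 4: 120 μL brought to 1.8 mL → factor 1800/120 = 15
Step 5: 40 μL brought to 1 mL → factor 1000/40 = 25
Step 6: 2-fold → factor 2
Product of known-step factors = 1.875 × 10^5
Overall factor = 5.00 mM / (1.33 nM) = 3.7594 × 10^6
Step-3 factor = 3.7594 × 10^6 / 1.875 × 10^5 = 20.05
v = 8 mL / 20.05 = 0.399 mL

0.399 mL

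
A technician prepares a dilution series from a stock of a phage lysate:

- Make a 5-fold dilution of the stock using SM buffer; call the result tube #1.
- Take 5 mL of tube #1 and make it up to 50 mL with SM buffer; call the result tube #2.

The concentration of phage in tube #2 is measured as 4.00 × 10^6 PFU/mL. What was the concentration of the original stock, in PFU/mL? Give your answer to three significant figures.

Step 1: 5-fold → factor 5
Step 2: 5 mL brought to 50 mL → factor 50/5 = 10
Overall dilution factor = 5 × 10 = 50
Stock = 4.00 × 10^6 PFU/mL × 50 = 2.00 × 10^8 PFU/mL

2.00 × 10^8 PFU/mL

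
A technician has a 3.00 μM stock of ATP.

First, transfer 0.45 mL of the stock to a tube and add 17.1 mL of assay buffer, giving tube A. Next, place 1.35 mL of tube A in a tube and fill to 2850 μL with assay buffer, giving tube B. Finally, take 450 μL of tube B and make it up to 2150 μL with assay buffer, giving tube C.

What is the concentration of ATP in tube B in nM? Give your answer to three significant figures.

36.4 nM

Step 1: 0.45 mL + 17.1 mL = 17.55 mL total → factor 17.55/0.45 = 39
Step 2: 1.35 mL brought to 2850 μL → factor 2.85/1.35 = 2.1111
Dilution factor through tube B = 39 × 2.1111 = 82.333
[tube B] = 3.00 μM / 82.333 = 0.03644 μM = 36.4 nM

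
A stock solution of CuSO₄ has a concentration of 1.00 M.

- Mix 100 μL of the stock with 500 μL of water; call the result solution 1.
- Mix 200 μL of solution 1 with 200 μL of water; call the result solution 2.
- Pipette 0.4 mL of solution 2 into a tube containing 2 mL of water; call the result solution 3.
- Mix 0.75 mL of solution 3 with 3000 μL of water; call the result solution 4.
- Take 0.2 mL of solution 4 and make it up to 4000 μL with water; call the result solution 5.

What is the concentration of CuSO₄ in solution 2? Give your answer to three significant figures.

0.0833 M

Step 1: 100 μL + 500 μL = 600 μL total → factor 600/100 = 6
Step 2: 200 μL + 200 μL = 400 μL total → factor 400/200 = 2
Dilution factor through solution 2 = 6 × 2 = 12
[solution 2] = 1.00 M / 12 = 0.0833 M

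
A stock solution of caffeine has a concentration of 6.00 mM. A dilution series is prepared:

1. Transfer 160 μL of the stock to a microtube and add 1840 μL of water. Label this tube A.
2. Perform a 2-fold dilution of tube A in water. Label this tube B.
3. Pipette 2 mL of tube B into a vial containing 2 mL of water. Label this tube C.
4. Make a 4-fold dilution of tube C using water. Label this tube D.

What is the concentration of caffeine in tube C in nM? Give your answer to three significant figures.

1.20 × 10^5 nM

Step 1: 160 μL + 1840 μL = 2000 μL total → factor 2000/160 = 12.5
Step 2: 2-fold → factor 2
Step 3: 2 mL + 2 mL = 4 mL total → factor 4/2 = 2
Dilution factor through tube C = 12.5 × 2 × 2 = 50
[tube C] = 6.00 mM / 50 = 0.1200 mM = 1.20 × 10^5 nM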